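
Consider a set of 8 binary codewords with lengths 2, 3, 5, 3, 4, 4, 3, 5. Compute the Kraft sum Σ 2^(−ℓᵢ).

With common denominator 2^5 = 32: Σ 2^(−ℓᵢ) = 8/32 + 4/32 + 1/32 + 4/32 + 2/32 + 2/32 + 4/32 + 1/32 = 26/32 = 0.8125.

0.8125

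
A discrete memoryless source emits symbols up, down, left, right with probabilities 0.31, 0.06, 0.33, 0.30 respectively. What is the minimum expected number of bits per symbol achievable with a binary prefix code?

2 bits/symbol

Repeatedly combine the two least-probable nodes; the expected code length is the sum of the merged weights.
merge 3/50 + 3/10 → 9/25
merge 31/100 + 33/100 → 16/25
merge 9/25 + 16/25 → 1
L = 9/25 + 16/25 + 1 = 2 bits/symbol.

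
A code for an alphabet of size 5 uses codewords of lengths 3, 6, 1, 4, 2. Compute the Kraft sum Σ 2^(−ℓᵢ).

0.953125

With common denominator 2^6 = 64: Σ 2^(−ℓᵢ) = 8/64 + 1/64 + 32/64 + 4/64 + 16/64 = 61/64 = 0.953125.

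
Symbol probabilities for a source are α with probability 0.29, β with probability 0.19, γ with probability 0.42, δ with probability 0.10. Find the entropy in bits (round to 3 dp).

1.831 bits

H = −Σ pᵢ log₂ pᵢ.
−0.29·log₂(0.29) = 0.5179
−0.19·log₂(0.19) = 0.4552
−0.42·log₂(0.42) = 0.5256
−0.10·log₂(0.10) = 0.3322
Sum ≈ 1.8310 → 1.831 bits.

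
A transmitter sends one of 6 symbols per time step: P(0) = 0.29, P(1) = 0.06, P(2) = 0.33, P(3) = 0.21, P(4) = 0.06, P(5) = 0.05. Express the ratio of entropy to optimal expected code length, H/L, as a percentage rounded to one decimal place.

Entropy H = −Σ p log₂ p ≈ 2.2217 bits.
Huffman merges: 1/20+3/50→11/100; 3/50+11/100→17/100; 17/100+21/100→19/50; 29/100+33/100→31/50; 19/50+31/50→1. L = 57/25 ≈ 2.2800.
Efficiency = H/L = 2.2217/2.2800 = 97.4%.

97.4%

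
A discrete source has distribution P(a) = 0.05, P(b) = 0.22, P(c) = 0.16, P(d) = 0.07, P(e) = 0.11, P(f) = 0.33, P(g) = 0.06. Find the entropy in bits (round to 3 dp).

2.510 bits

H = −Σ pᵢ log₂ pᵢ.
−0.05·log₂(0.05) = 0.2161
−0.22·log₂(0.22) = 0.4806
−0.16·log₂(0.16) = 0.4230
−0.07·log₂(0.07) = 0.2686
−0.11·log₂(0.11) = 0.3503
−0.33·log₂(0.33) = 0.5278
−0.06·log₂(0.06) = 0.2435
Sum ≈ 2.5099 → 2.510 bits.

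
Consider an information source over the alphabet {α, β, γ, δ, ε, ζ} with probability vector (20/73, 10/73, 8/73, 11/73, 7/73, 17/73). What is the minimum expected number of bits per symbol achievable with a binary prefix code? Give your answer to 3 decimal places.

2.493 bits/symbol

Repeatedly combine the two least-probable nodes; the expected code length is the sum of the merged weights.
merge 7/73 + 8/73 → 15/73
merge 10/73 + 11/73 → 21/73
merge 15/73 + 17/73 → 32/73
merge 20/73 + 21/73 → 41/73
merge 32/73 + 41/73 → 1
L = 15/73 + 21/73 + 32/73 + 41/73 + 1 = 182/73 ≈ 2.493 bits/symbol.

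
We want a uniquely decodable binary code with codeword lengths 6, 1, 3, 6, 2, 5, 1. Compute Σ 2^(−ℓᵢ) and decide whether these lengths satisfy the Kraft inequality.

1.4375; no

With common denominator 2^6 = 64: Σ 2^(−ℓᵢ) = 1/64 + 32/64 + 8/64 + 1/64 + 16/64 + 2/64 + 32/64 = 92/64 = 1.4375.
Kraft's inequality requires Σ ≤ 1; here Σ = 1.4375 > 1, so no such prefix code exists.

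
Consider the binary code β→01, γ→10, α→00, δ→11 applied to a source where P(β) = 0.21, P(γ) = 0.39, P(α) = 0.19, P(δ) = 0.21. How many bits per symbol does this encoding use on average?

L̄ = Σ pᵢ·ℓᵢ = 0.21·2 + 0.39·2 + 0.19·2 + 0.21·2 = 2 bits/symbol.

2 bits/symbol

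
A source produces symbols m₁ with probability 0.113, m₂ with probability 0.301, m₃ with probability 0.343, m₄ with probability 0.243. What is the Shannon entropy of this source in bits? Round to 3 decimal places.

H = −Σ pᵢ log₂ pᵢ.
−0.113·log₂(0.113) = 0.3555
−0.301·log₂(0.301) = 0.5214
−0.343·log₂(0.343) = 0.5295
−0.243·log₂(0.243) = 0.4960
Sum ≈ 1.9023 → 1.902 bits.

1.902 bits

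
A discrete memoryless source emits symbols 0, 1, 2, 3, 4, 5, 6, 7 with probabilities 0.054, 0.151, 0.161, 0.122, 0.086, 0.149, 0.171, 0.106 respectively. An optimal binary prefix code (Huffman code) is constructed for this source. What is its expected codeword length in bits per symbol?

Repeatedly combine the two least-probable nodes; the expected code length is the sum of the merged weights.
merge 27/500 + 43/500 → 7/50
merge 53/500 + 61/500 → 57/250
merge 7/50 + 149/1000 → 289/1000
merge 151/1000 + 161/1000 → 39/125
merge 171/1000 + 57/250 → 399/1000
merge 289/1000 + 39/125 → 601/1000
merge 399/1000 + 601/1000 → 1
L = 7/50 + 57/250 + 289/1000 + 39/125 + 399/1000 + 601/1000 + 1 = 2969/1000 = 2.969 bits/symbol.

2.969 bits/symbol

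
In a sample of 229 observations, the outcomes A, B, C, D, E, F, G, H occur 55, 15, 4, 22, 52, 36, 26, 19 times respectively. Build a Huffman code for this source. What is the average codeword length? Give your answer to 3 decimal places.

2.782 bits/symbol

Probabilities are the counts divided by 229.
Repeatedly combine the two least-probable nodes; the expected code length is the sum of the merged weights.
merge 4/229 + 15/229 → 19/229
merge 19/229 + 19/229 → 38/229
merge 22/229 + 26/229 → 48/229
merge 36/229 + 38/229 → 74/229
merge 48/229 + 52/229 → 100/229
merge 55/229 + 74/229 → 129/229
merge 100/229 + 129/229 → 1
L = 19/229 + 38/229 + 48/229 + 74/229 + 100/229 + 129/229 + 1 = 637/229 ≈ 2.782 bits/symbol.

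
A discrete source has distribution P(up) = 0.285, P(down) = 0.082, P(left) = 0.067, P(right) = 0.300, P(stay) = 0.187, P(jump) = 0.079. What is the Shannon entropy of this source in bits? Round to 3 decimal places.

2.336 bits

H = −Σ pᵢ log₂ pᵢ.
−0.285·log₂(0.285) = 0.5161
−0.082·log₂(0.082) = 0.2959
−0.067·log₂(0.067) = 0.2613
−0.300·log₂(0.300) = 0.5211
−0.187·log₂(0.187) = 0.4523
−0.079·log₂(0.079) = 0.2893
Sum ≈ 2.3360 → 2.336 bits.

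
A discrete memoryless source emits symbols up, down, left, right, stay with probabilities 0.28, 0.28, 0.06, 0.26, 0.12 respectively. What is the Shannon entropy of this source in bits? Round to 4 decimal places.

2.1443 bits

H = −Σ pᵢ log₂ pᵢ.
−0.28·log₂(0.28) = 0.5142
−0.28·log₂(0.28) = 0.5142
−0.06·log₂(0.06) = 0.2435
−0.26·log₂(0.26) = 0.5053
−0.12·log₂(0.12) = 0.3671
Sum ≈ 2.1443 → 2.1443 bits.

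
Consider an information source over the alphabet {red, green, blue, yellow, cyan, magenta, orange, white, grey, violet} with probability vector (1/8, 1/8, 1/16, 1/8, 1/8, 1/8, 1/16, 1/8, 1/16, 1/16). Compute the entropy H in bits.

Each probability is a power of 1/2, so log₂(1/p) is an integer.
H = Σ p·log₂(1/p) = 1/8·3 + 1/8·3 + 1/16·4 + 1/8·3 + 1/8·3 + 1/8·3 + 1/16·4 + 1/8·3 + 1/16·4 + 1/16·4 = 3.25 bits.

3.25 bits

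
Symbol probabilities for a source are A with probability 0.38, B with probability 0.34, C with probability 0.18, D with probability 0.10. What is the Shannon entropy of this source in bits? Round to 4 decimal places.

H = −Σ pᵢ log₂ pᵢ.
−0.38·log₂(0.38) = 0.5305
−0.34·log₂(0.34) = 0.5292
−0.18·log₂(0.18) = 0.4453
−0.10·log₂(0.10) = 0.3322
Sum ≈ 1.8371 → 1.8371 bits.

1.8371 bits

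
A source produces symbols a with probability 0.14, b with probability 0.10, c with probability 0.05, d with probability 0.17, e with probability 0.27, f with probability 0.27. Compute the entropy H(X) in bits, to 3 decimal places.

2.400 bits

H = −Σ pᵢ log₂ pᵢ.
−0.14·log₂(0.14) = 0.3971
−0.10·log₂(0.10) = 0.3322
−0.05·log₂(0.05) = 0.2161
−0.17·log₂(0.17) = 0.4346
−0.27·log₂(0.27) = 0.5100
−0.27·log₂(0.27) = 0.5100
Sum ≈ 2.4000 → 2.400 bits.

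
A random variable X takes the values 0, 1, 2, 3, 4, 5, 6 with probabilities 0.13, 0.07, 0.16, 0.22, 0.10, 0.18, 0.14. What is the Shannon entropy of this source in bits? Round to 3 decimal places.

2.729 bits

H = −Σ pᵢ log₂ pᵢ.
−0.13·log₂(0.13) = 0.3826
−0.07·log₂(0.07) = 0.2686
−0.16·log₂(0.16) = 0.4230
−0.22·log₂(0.22) = 0.4806
−0.10·log₂(0.10) = 0.3322
−0.18·log₂(0.18) = 0.4453
−0.14·log₂(0.14) = 0.3971
Sum ≈ 2.7294 → 2.729 bits.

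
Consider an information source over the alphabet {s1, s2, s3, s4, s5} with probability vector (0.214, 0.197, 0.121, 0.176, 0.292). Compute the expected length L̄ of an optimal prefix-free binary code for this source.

Repeatedly combine the two least-probable nodes; the expected code length is the sum of the merged weights.
merge 121/1000 + 22/125 → 297/1000
merge 197/1000 + 107/500 → 411/1000
merge 73/250 + 297/1000 → 589/1000
merge 411/1000 + 589/1000 → 1
L = 297/1000 + 411/1000 + 589/1000 + 1 = 2297/1000 = 2.297 bits/symbol.

2.297 bits/symbol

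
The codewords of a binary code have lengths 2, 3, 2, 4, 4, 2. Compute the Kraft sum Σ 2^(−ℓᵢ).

1

With common denominator 2^4 = 16: Σ 2^(−ℓᵢ) = 4/16 + 2/16 + 4/16 + 1/16 + 1/16 + 4/16 = 16/16 = 1.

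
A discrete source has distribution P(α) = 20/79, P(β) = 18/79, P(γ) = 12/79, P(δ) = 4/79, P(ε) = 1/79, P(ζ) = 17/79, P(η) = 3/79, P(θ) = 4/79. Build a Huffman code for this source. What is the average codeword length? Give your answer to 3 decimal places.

2.608 bits/symbol

Repeatedly combine the two least-probable nodes; the expected code length is the sum of the merged weights.
merge 1/79 + 3/79 → 4/79
merge 4/79 + 4/79 → 8/79
merge 4/79 + 8/79 → 12/79
merge 12/79 + 12/79 → 24/79
merge 17/79 + 18/79 → 35/79
merge 20/79 + 24/79 → 44/79
merge 35/79 + 44/79 → 1
L = 4/79 + 8/79 + 12/79 + 24/79 + 35/79 + 44/79 + 1 = 206/79 ≈ 2.608 bits/symbol.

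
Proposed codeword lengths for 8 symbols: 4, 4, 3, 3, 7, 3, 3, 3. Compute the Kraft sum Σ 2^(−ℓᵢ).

0.7578125

With common denominator 2^7 = 128: Σ 2^(−ℓᵢ) = 8/128 + 8/128 + 16/128 + 16/128 + 1/128 + 16/128 + 16/128 + 16/128 = 97/128 = 0.7578125.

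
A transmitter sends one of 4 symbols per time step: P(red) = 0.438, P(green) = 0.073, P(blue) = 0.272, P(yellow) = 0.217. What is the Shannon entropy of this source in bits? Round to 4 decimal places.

H = −Σ pᵢ log₂ pᵢ.
−0.438·log₂(0.438) = 0.5217
−0.073·log₂(0.073) = 0.2756
−0.272·log₂(0.272) = 0.5109
−0.217·log₂(0.217) = 0.4783
Sum ≈ 1.7865 → 1.7865 bits.

1.7865 bits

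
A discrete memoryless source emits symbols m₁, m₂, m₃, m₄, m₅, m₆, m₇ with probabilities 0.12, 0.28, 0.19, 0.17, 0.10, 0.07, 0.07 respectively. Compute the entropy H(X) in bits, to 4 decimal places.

H = −Σ pᵢ log₂ pᵢ.
−0.12·log₂(0.12) = 0.3671
−0.28·log₂(0.28) = 0.5142
−0.19·log₂(0.19) = 0.4552
−0.17·log₂(0.17) = 0.4346
−0.10·log₂(0.10) = 0.3322
−0.07·log₂(0.07) = 0.2686
−0.07·log₂(0.07) = 0.2686
Sum ≈ 2.6404 → 2.6404 bits.

2.6404 bits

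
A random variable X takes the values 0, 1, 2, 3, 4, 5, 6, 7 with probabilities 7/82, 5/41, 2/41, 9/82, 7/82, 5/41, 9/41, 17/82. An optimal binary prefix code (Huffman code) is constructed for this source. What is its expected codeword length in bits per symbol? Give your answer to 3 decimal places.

Repeatedly combine the two least-probable nodes; the expected code length is the sum of the merged weights.
merge 2/41 + 7/82 → 11/82
merge 7/82 + 9/82 → 8/41
merge 5/41 + 5/41 → 10/41
merge 11/82 + 8/41 → 27/82
merge 17/82 + 9/41 → 35/82
merge 10/41 + 27/82 → 47/82
merge 35/82 + 47/82 → 1
L = 11/82 + 8/41 + 10/41 + 27/82 + 35/82 + 47/82 + 1 = 119/41 ≈ 2.902 bits/symbol.

2.902 bits/symbol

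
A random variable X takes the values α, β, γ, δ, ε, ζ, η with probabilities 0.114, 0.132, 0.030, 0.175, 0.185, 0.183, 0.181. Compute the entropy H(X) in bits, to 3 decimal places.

H = −Σ pᵢ log₂ pᵢ.
−0.114·log₂(0.114) = 0.3571
−0.132·log₂(0.132) = 0.3856
−0.030·log₂(0.030) = 0.1518
−0.175·log₂(0.175) = 0.4401
−0.185·log₂(0.185) = 0.4504
−0.183·log₂(0.183) = 0.4484
−0.181·log₂(0.181) = 0.4463
Sum ≈ 2.6797 → 2.680 bits.

2.680 bits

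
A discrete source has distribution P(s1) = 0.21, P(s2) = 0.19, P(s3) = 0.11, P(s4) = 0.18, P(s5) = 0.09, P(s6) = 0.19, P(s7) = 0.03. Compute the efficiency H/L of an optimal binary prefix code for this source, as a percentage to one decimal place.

Entropy H = −Σ p log₂ p ≈ 2.6433 bits.
Huffman merges: 3/100+9/100→3/25; 11/100+3/25→23/100; 9/50+19/100→37/100; 19/100+21/100→2/5; 23/100+37/100→3/5; 2/5+3/5→1. L = 68/25 ≈ 2.7200.
Efficiency = H/L = 2.6433/2.7200 = 97.2%.

97.2%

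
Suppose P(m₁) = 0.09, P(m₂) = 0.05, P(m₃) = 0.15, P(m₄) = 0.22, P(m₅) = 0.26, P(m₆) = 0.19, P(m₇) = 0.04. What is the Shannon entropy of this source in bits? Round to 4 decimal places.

2.5661 bits

H = −Σ pᵢ log₂ pᵢ.
−0.09·log₂(0.09) = 0.3127
−0.05·log₂(0.05) = 0.2161
−0.15·log₂(0.15) = 0.4105
−0.22·log₂(0.22) = 0.4806
−0.26·log₂(0.26) = 0.5053
−0.19·log₂(0.19) = 0.4552
−0.04·log₂(0.04) = 0.1858
Sum ≈ 2.5661 → 2.5661 bits.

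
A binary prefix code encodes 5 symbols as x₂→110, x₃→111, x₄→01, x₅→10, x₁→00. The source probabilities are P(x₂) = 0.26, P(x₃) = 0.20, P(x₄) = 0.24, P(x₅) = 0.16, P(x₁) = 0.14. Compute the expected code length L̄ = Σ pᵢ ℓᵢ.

2.46 bits/symbol

L̄ = Σ pᵢ·ℓᵢ = 0.26·3 + 0.20·3 + 0.24·2 + 0.16·2 + 0.14·2 = 2.46 bits/symbol.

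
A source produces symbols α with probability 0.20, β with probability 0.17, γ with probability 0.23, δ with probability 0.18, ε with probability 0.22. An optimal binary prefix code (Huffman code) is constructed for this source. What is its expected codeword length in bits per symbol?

2.35 bits/symbol

Repeatedly combine the two least-probable nodes; the expected code length is the sum of the merged weights.
merge 17/100 + 9/50 → 7/20
merge 1/5 + 11/50 → 21/50
merge 23/100 + 7/20 → 29/50
merge 21/50 + 29/50 → 1
L = 7/20 + 21/50 + 29/50 + 1 = 47/20 = 2.35 bits/symbol.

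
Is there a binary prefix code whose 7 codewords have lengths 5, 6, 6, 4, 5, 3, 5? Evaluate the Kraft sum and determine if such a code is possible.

With common denominator 2^6 = 64: Σ 2^(−ℓᵢ) = 2/64 + 1/64 + 1/64 + 4/64 + 2/64 + 8/64 + 2/64 = 20/64 = 0.3125.
Kraft's inequality requires Σ ≤ 1; here Σ = 0.3125 ≤ 1, so such a prefix code exists.

0.3125; yes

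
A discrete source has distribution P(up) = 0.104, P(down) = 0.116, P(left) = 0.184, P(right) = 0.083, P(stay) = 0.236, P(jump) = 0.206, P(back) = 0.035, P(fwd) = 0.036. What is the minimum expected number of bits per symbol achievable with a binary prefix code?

2.783 bits/symbol

Repeatedly combine the two least-probable nodes; the expected code length is the sum of the merged weights.
merge 7/200 + 9/250 → 71/1000
merge 71/1000 + 83/1000 → 77/500
merge 13/125 + 29/250 → 11/50
merge 77/500 + 23/125 → 169/500
merge 103/500 + 11/50 → 213/500
merge 59/250 + 169/500 → 287/500
merge 213/500 + 287/500 → 1
L = 71/1000 + 77/500 + 11/50 + 169/500 + 213/500 + 287/500 + 1 = 2783/1000 = 2.783 bits/symbol.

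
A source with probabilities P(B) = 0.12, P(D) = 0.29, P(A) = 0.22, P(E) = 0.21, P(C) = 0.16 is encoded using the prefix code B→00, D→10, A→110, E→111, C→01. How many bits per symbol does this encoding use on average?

2.43 bits/symbol

L̄ = Σ pᵢ·ℓᵢ = 0.12·2 + 0.29·2 + 0.22·3 + 0.21·3 + 0.16·2 = 2.43 bits/symbol.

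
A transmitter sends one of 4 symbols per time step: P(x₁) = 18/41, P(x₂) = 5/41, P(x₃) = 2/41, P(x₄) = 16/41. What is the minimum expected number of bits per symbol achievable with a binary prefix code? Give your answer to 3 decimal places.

Repeatedly combine the two least-probable nodes; the expected code length is the sum of the merged weights.
merge 2/41 + 5/41 → 7/41
merge 7/41 + 16/41 → 23/41
merge 18/41 + 23/41 → 1
L = 7/41 + 23/41 + 1 = 71/41 ≈ 1.732 bits/symbol.

1.732 bits/symbol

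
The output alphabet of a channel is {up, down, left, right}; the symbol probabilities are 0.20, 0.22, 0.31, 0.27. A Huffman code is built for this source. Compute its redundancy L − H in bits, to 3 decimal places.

0.021 bits

Entropy H = −Σ p log₂ p ≈ 1.9788 bits.
Huffman merges: 1/5+11/50→21/50; 27/100+31/100→29/50; 21/50+29/50→1. L = 2 ≈ 2.0000.
L − H = 2.0000 − 1.9788 = 0.021 bits.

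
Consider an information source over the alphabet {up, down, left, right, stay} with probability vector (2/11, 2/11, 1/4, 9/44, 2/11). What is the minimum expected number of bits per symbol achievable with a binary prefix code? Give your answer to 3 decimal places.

2.364 bits/symbol

Repeatedly combine the two least-probable nodes; the expected code length is the sum of the merged weights.
merge 2/11 + 2/11 → 4/11
merge 2/11 + 9/44 → 17/44
merge 1/4 + 4/11 → 27/44
merge 17/44 + 27/44 → 1
L = 4/11 + 17/44 + 27/44 + 1 = 26/11 ≈ 2.364 bits/symbol.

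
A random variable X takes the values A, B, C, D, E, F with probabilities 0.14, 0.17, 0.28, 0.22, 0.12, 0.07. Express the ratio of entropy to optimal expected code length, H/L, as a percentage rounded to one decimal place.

98.5%

Entropy H = −Σ p log₂ p ≈ 2.4621 bits.
Huffman merges: 7/100+3/25→19/100; 7/50+17/100→31/100; 19/100+11/50→41/100; 7/25+31/100→59/100; 41/100+59/100→1. L = 5/2 ≈ 2.5000.
Efficiency = H/L = 2.4621/2.5000 = 98.5%.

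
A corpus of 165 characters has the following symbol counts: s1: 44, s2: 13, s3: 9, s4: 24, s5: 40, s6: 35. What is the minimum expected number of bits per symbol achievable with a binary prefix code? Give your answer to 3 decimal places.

Probabilities are the counts divided by 165.
Repeatedly combine the two least-probable nodes; the expected code length is the sum of the merged weights.
merge 3/55 + 13/165 → 2/15
merge 2/15 + 8/55 → 46/165
merge 7/33 + 8/33 → 5/11
merge 4/15 + 46/165 → 6/11
merge 5/11 + 6/11 → 1
L = 2/15 + 46/165 + 5/11 + 6/11 + 1 = 398/165 ≈ 2.412 bits/symbol.

2.412 bits/symbol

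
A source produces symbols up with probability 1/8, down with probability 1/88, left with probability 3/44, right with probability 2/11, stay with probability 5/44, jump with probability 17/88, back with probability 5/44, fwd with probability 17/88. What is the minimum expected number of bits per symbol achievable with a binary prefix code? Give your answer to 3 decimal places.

2.886 bits/symbol

Repeatedly combine the two least-probable nodes; the expected code length is the sum of the merged weights.
merge 1/88 + 3/44 → 7/88
merge 7/88 + 5/44 → 17/88
merge 5/44 + 1/8 → 21/88
merge 2/11 + 17/88 → 3/8
merge 17/88 + 17/88 → 17/44
merge 21/88 + 3/8 → 27/44
merge 17/44 + 27/44 → 1
L = 7/88 + 17/88 + 21/88 + 3/8 + 17/44 + 27/44 + 1 = 127/44 ≈ 2.886 bits/symbol.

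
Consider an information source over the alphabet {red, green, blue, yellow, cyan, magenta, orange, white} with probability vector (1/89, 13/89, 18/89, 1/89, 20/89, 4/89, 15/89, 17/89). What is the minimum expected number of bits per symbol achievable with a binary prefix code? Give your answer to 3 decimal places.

2.663 bits/symbol

Repeatedly combine the two least-probable nodes; the expected code length is the sum of the merged weights.
merge 1/89 + 1/89 → 2/89
merge 2/89 + 4/89 → 6/89
merge 6/89 + 13/89 → 19/89
merge 15/89 + 17/89 → 32/89
merge 18/89 + 19/89 → 37/89
merge 20/89 + 32/89 → 52/89
merge 37/89 + 52/89 → 1
L = 2/89 + 6/89 + 19/89 + 32/89 + 37/89 + 52/89 + 1 = 237/89 ≈ 2.663 bits/symbol.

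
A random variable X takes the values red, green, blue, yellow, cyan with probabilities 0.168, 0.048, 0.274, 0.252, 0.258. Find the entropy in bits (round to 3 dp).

H = −Σ pᵢ log₂ pᵢ.
−0.168·log₂(0.168) = 0.4323
−0.048·log₂(0.048) = 0.2103
−0.274·log₂(0.274) = 0.5118
−0.252·log₂(0.252) = 0.5011
−0.258·log₂(0.258) = 0.5043
Sum ≈ 2.1598 → 2.160 bits.

2.160 bits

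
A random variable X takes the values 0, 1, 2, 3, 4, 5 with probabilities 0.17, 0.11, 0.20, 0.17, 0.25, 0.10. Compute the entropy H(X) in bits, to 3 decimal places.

2.516 bits

H = −Σ pᵢ log₂ pᵢ.
−0.17·log₂(0.17) = 0.4346
−0.11·log₂(0.11) = 0.3503
−0.20·log₂(0.20) = 0.4644
−0.17·log₂(0.17) = 0.4346
−0.25·log₂(0.25) = 0.5000
−0.10·log₂(0.10) = 0.3322
Sum ≈ 2.5160 → 2.516 bits.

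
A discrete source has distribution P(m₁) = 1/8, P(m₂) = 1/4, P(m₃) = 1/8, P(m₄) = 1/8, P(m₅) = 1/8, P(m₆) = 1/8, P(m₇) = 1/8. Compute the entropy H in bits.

Each probability is a power of 1/2, so log₂(1/p) is an integer.
H = Σ p·log₂(1/p) = 1/8·3 + 1/4·2 + 1/8·3 + 1/8·3 + 1/8·3 + 1/8·3 + 1/8·3 = 2.75 bits.

2.75 bits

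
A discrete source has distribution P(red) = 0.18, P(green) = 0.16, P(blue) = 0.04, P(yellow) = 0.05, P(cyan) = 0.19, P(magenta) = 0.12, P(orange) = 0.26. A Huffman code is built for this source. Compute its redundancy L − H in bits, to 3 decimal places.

Entropy H = −Σ p log₂ p ≈ 2.5978 bits.
Huffman merges: 1/25+1/20→9/100; 9/100+3/25→21/100; 4/25+9/50→17/50; 19/100+21/100→2/5; 13/50+17/50→3/5; 2/5+3/5→1. L = 66/25 ≈ 2.6400.
L − H = 2.6400 − 2.5978 = 0.042 bits.

0.042 bits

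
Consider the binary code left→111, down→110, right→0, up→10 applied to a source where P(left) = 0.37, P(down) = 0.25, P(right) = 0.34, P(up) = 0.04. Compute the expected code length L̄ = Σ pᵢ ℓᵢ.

L̄ = Σ pᵢ·ℓᵢ = 0.37·3 + 0.25·3 + 0.34·1 + 0.04·2 = 2.28 bits/symbol.

2.28 bits/symbol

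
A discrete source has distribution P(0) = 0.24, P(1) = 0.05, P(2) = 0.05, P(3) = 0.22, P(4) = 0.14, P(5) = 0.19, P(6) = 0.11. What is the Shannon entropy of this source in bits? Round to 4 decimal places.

2.6095 bits

H = −Σ pᵢ log₂ pᵢ.
−0.24·log₂(0.24) = 0.4941
−0.05·log₂(0.05) = 0.2161
−0.05·log₂(0.05) = 0.2161
−0.22·log₂(0.22) = 0.4806
−0.14·log₂(0.14) = 0.3971
−0.19·log₂(0.19) = 0.4552
−0.11·log₂(0.11) = 0.3503
Sum ≈ 2.6095 → 2.6095 bits.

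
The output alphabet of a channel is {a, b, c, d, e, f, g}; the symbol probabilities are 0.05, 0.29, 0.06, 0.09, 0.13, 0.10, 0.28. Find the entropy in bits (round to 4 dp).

H = −Σ pᵢ log₂ pᵢ.
−0.05·log₂(0.05) = 0.2161
−0.29·log₂(0.29) = 0.5179
−0.06·log₂(0.06) = 0.2435
−0.09·log₂(0.09) = 0.3127
−0.13·log₂(0.13) = 0.3826
−0.10·log₂(0.10) = 0.3322
−0.28·log₂(0.28) = 0.5142
Sum ≈ 2.5192 → 2.5192 bits.

2.5192 bits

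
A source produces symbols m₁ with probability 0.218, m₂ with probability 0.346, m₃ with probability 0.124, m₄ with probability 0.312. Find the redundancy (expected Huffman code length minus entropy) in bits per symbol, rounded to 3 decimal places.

Entropy H = −Σ p log₂ p ≈ 1.9066 bits.
Huffman merges: 31/250+109/500→171/500; 39/125+171/500→327/500; 173/500+327/500→1. L = 499/250 ≈ 1.9960.
L − H = 1.9960 − 1.9066 = 0.089 bits.

0.089 bits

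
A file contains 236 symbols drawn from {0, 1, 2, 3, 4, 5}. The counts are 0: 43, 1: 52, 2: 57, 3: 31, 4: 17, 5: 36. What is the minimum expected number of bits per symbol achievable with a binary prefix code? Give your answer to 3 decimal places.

Probabilities are the counts divided by 236.
Repeatedly combine the two least-probable nodes; the expected code length is the sum of the merged weights.
merge 17/236 + 31/236 → 12/59
merge 9/59 + 43/236 → 79/236
merge 12/59 + 13/59 → 25/59
merge 57/236 + 79/236 → 34/59
merge 25/59 + 34/59 → 1
L = 12/59 + 79/236 + 25/59 + 34/59 + 1 = 599/236 ≈ 2.538 bits/symbol.

2.538 bits/symbol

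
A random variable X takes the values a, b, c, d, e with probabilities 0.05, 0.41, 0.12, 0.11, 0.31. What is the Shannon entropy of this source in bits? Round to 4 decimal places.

1.9846 bits

H = −Σ pᵢ log₂ pᵢ.
−0.05·log₂(0.05) = 0.2161
−0.41·log₂(0.41) = 0.5274
−0.12·log₂(0.12) = 0.3671
−0.11·log₂(0.11) = 0.3503
−0.31·log₂(0.31) = 0.5238
Sum ≈ 1.9846 → 1.9846 bits.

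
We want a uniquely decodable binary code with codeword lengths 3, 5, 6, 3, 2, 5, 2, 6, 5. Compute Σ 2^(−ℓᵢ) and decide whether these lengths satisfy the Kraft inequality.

0.875; yes

With common denominator 2^6 = 64: Σ 2^(−ℓᵢ) = 8/64 + 2/64 + 1/64 + 8/64 + 16/64 + 2/64 + 16/64 + 1/64 + 2/64 = 56/64 = 0.875.
Kraft's inequality requires Σ ≤ 1; here Σ = 0.875 ≤ 1, so such a prefix code exists.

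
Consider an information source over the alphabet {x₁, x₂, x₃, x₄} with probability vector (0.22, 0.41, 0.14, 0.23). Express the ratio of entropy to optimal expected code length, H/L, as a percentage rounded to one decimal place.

Entropy H = −Σ p log₂ p ≈ 1.8927 bits.
Huffman merges: 7/50+11/50→9/25; 23/100+9/25→59/100; 41/100+59/100→1. L = 39/20 ≈ 1.9500.
Efficiency = H/L = 1.8927/1.9500 = 97.1%.

97.1%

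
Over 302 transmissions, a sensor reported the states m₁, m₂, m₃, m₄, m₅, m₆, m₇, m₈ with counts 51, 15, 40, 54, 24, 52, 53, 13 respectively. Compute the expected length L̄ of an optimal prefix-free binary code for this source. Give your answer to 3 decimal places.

2.911 bits/symbol

Probabilities are the counts divided by 302.
Repeatedly combine the two least-probable nodes; the expected code length is the sum of the merged weights.
merge 13/302 + 15/302 → 14/151
merge 12/151 + 14/151 → 26/151
merge 20/151 + 51/302 → 91/302
merge 26/151 + 26/151 → 52/151
merge 53/302 + 27/151 → 107/302
merge 91/302 + 52/151 → 195/302
merge 107/302 + 195/302 → 1
L = 14/151 + 26/151 + 91/302 + 52/151 + 107/302 + 195/302 + 1 = 879/302 ≈ 2.911 bits/symbol.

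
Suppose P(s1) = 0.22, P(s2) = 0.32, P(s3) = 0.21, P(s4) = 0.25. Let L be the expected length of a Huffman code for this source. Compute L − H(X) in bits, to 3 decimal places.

0.021 bits

Entropy H = −Σ p log₂ p ≈ 1.9794 bits.
Huffman merges: 21/100+11/50→43/100; 1/4+8/25→57/100; 43/100+57/100→1. L = 2 ≈ 2.0000.
L − H = 2.0000 − 1.9794 = 0.021 bits.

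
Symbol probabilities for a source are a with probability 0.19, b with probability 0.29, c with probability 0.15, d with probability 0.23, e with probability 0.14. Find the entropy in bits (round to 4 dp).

H = −Σ pᵢ log₂ pᵢ.
−0.19·log₂(0.19) = 0.4552
−0.29·log₂(0.29) = 0.5179
−0.15·log₂(0.15) = 0.4105
−0.23·log₂(0.23) = 0.4877
−0.14·log₂(0.14) = 0.3971
Sum ≈ 2.2685 → 2.2685 bits.

2.2685 bits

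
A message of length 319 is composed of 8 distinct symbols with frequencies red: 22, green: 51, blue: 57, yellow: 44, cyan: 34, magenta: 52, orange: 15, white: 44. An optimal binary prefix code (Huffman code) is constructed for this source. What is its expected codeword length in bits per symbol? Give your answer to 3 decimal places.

2.937 bits/symbol

Probabilities are the counts divided by 319.
Repeatedly combine the two least-probable nodes; the expected code length is the sum of the merged weights.
merge 15/319 + 2/29 → 37/319
merge 34/319 + 37/319 → 71/319
merge 4/29 + 4/29 → 8/29
merge 51/319 + 52/319 → 103/319
merge 57/319 + 71/319 → 128/319
merge 8/29 + 103/319 → 191/319
merge 128/319 + 191/319 → 1
L = 37/319 + 71/319 + 8/29 + 103/319 + 128/319 + 191/319 + 1 = 937/319 ≈ 2.937 bits/symbol.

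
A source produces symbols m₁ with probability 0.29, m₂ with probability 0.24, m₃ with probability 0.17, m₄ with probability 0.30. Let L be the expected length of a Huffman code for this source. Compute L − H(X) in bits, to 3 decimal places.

0.032 bits

Entropy H = −Σ p log₂ p ≈ 1.9677 bits.
Huffman merges: 17/100+6/25→41/100; 29/100+3/10→59/100; 41/100+59/100→1. L = 2 ≈ 2.0000.
L − H = 2.0000 − 1.9677 = 0.032 bits.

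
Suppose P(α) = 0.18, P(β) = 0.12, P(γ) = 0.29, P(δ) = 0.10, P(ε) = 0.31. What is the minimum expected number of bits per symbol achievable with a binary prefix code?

2.22 bits/symbol

Repeatedly combine the two least-probable nodes; the expected code length is the sum of the merged weights.
merge 1/10 + 3/25 → 11/50
merge 9/50 + 11/50 → 2/5
merge 29/100 + 31/100 → 3/5
merge 2/5 + 3/5 → 1
L = 11/50 + 2/5 + 3/5 + 1 = 111/50 = 2.22 bits/symbol.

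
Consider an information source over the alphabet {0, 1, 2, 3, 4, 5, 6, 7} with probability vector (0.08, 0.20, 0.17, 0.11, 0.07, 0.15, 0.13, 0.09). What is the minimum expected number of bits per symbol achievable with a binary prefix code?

2.95 bits/symbol

Repeatedly combine the two least-probable nodes; the expected code length is the sum of the merged weights.
merge 7/100 + 2/25 → 3/20
merge 9/100 + 11/100 → 1/5
merge 13/100 + 3/20 → 7/25
merge 3/20 + 17/100 → 8/25
merge 1/5 + 1/5 → 2/5
merge 7/25 + 8/25 → 3/5
merge 2/5 + 3/5 → 1
L = 3/20 + 1/5 + 7/25 + 8/25 + 2/5 + 3/5 + 1 = 59/20 = 2.95 bits/symbol.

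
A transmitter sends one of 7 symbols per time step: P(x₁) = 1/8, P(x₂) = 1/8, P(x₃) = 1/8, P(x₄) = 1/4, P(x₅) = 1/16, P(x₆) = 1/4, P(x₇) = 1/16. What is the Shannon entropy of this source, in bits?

Each probability is a power of 1/2, so log₂(1/p) is an integer.
H = Σ p·log₂(1/p) = 1/8·3 + 1/8·3 + 1/8·3 + 1/4·2 + 1/16·4 + 1/4·2 + 1/16·4 = 2.625 bits.

2.625 bits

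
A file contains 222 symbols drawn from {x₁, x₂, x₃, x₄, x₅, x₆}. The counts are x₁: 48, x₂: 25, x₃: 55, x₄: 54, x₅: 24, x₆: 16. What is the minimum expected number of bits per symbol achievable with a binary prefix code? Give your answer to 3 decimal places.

Probabilities are the counts divided by 222.
Repeatedly combine the two least-probable nodes; the expected code length is the sum of the merged weights.
merge 8/111 + 4/37 → 20/111
merge 25/222 + 20/111 → 65/222
merge 8/37 + 9/37 → 17/37
merge 55/222 + 65/222 → 20/37
merge 17/37 + 20/37 → 1
L = 20/111 + 65/222 + 17/37 + 20/37 + 1 = 183/74 ≈ 2.473 bits/symbol.

2.473 bits/symbol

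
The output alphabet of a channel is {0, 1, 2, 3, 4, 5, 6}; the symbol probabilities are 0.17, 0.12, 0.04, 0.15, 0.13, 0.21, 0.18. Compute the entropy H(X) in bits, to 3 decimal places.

H = −Σ pᵢ log₂ pᵢ.
−0.17·log₂(0.17) = 0.4346
−0.12·log₂(0.12) = 0.3671
−0.04·log₂(0.04) = 0.1858
−0.15·log₂(0.15) = 0.4105
−0.13·log₂(0.13) = 0.3826
−0.21·log₂(0.21) = 0.4728
−0.18·log₂(0.18) = 0.4453
Sum ≈ 2.6987 → 2.699 bits.

2.699 bits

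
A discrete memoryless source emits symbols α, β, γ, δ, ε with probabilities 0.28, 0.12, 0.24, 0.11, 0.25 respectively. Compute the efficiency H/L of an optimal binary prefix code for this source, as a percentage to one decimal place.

Entropy H = −Σ p log₂ p ≈ 2.2257 bits.
Huffman merges: 11/100+3/25→23/100; 23/100+6/25→47/100; 1/4+7/25→53/100; 47/100+53/100→1. L = 223/100 ≈ 2.2300.
Efficiency = H/L = 2.2257/2.2300 = 99.8%.

99.8%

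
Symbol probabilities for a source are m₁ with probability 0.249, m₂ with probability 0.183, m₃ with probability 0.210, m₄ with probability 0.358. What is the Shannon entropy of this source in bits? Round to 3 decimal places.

H = −Σ pᵢ log₂ pᵢ.
−0.249·log₂(0.249) = 0.4994
−0.183·log₂(0.183) = 0.4484
−0.210·log₂(0.210) = 0.4728
−0.358·log₂(0.358) = 0.5305
Sum ≈ 1.9512 → 1.951 bits.

1.951 bits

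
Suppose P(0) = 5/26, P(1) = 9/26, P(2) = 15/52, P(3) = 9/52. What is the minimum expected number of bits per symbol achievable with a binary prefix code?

2 bits/symbol

Repeatedly combine the two least-probable nodes; the expected code length is the sum of the merged weights.
merge 9/52 + 5/26 → 19/52
merge 15/52 + 9/26 → 33/52
merge 19/52 + 33/52 → 1
L = 19/52 + 33/52 + 1 = 2 bits/symbol.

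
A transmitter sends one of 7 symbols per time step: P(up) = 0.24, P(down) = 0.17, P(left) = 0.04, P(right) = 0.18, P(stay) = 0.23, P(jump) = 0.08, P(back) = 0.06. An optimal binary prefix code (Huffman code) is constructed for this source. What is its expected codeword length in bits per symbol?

Repeatedly combine the two least-probable nodes; the expected code length is the sum of the merged weights.
merge 1/25 + 3/50 → 1/10
merge 2/25 + 1/10 → 9/50
merge 17/100 + 9/50 → 7/20
merge 9/50 + 23/100 → 41/100
merge 6/25 + 7/20 → 59/100
merge 41/100 + 59/100 → 1
L = 1/10 + 9/50 + 7/20 + 41/100 + 59/100 + 1 = 263/100 = 2.63 bits/symbol.

2.63 bits/symbol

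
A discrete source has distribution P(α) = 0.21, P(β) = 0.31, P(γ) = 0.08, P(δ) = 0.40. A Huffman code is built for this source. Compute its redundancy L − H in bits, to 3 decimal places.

Entropy H = −Σ p log₂ p ≈ 1.8169 bits.
Huffman merges: 2/25+21/100→29/100; 29/100+31/100→3/5; 2/5+3/5→1. L = 189/100 ≈ 1.8900.
L − H = 1.8900 − 1.8169 = 0.073 bits.

0.073 bits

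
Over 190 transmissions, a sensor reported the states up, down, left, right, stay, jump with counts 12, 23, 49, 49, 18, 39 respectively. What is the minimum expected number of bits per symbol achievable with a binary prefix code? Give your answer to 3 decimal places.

Probabilities are the counts divided by 190.
Repeatedly combine the two least-probable nodes; the expected code length is the sum of the merged weights.
merge 6/95 + 9/95 → 3/19
merge 23/190 + 3/19 → 53/190
merge 39/190 + 49/190 → 44/95
merge 49/190 + 53/190 → 51/95
merge 44/95 + 51/95 → 1
L = 3/19 + 53/190 + 44/95 + 51/95 + 1 = 463/190 ≈ 2.437 bits/symbol.

2.437 bits/symbol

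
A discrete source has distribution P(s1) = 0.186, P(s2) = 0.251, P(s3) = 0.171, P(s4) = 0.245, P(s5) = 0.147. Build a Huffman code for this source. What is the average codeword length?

2.318 bits/symbol

Repeatedly combine the two least-probable nodes; the expected code length is the sum of the merged weights.
merge 147/1000 + 171/1000 → 159/500
merge 93/500 + 49/200 → 431/1000
merge 251/1000 + 159/500 → 569/1000
merge 431/1000 + 569/1000 → 1
L = 159/500 + 431/1000 + 569/1000 + 1 = 1159/500 = 2.318 bits/symbol.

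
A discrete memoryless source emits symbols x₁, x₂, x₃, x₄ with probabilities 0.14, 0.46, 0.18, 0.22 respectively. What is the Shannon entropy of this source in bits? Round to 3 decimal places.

H = −Σ pᵢ log₂ pᵢ.
−0.14·log₂(0.14) = 0.3971
−0.46·log₂(0.46) = 0.5153
−0.18·log₂(0.18) = 0.4453
−0.22·log₂(0.22) = 0.4806
Sum ≈ 1.8383 → 1.838 bits.

1.838 bits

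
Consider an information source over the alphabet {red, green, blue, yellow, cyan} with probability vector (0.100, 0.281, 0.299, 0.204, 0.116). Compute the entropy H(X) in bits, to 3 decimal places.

H = −Σ pᵢ log₂ pᵢ.
−0.100·log₂(0.100) = 0.3322
−0.281·log₂(0.281) = 0.5146
−0.299·log₂(0.299) = 0.5208
−0.204·log₂(0.204) = 0.4678
−0.116·log₂(0.116) = 0.3605
Sum ≈ 2.1959 → 2.196 bits.

2.196 bits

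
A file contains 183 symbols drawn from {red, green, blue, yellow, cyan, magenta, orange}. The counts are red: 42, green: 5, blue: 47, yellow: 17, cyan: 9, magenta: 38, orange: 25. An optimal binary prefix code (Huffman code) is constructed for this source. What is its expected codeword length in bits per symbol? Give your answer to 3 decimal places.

2.552 bits/symbol

Probabilities are the counts divided by 183.
Repeatedly combine the two least-probable nodes; the expected code length is the sum of the merged weights.
merge 5/183 + 3/61 → 14/183
merge 14/183 + 17/183 → 31/183
merge 25/183 + 31/183 → 56/183
merge 38/183 + 14/61 → 80/183
merge 47/183 + 56/183 → 103/183
merge 80/183 + 103/183 → 1
L = 14/183 + 31/183 + 56/183 + 80/183 + 103/183 + 1 = 467/183 ≈ 2.552 bits/symbol.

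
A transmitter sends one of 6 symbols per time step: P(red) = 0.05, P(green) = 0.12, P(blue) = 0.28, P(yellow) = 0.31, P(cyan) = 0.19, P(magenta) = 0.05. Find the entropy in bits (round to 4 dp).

2.2925 bits

H = −Σ pᵢ log₂ pᵢ.
−0.05·log₂(0.05) = 0.2161
−0.12·log₂(0.12) = 0.3671
−0.28·log₂(0.28) = 0.5142
−0.31·log₂(0.31) = 0.5238
−0.19·log₂(0.19) = 0.4552
−0.05·log₂(0.05) = 0.2161
Sum ≈ 2.2925 → 2.2925 bits.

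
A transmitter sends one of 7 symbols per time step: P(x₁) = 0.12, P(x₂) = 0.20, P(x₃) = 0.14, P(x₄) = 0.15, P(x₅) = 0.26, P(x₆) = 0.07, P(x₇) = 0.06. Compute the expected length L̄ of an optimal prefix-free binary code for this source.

Repeatedly combine the two least-probable nodes; the expected code length is the sum of the merged weights.
merge 3/50 + 7/100 → 13/100
merge 3/25 + 13/100 → 1/4
merge 7/50 + 3/20 → 29/100
merge 1/5 + 1/4 → 9/20
merge 13/50 + 29/100 → 11/20
merge 9/20 + 11/20 → 1
L = 13/100 + 1/4 + 29/100 + 9/20 + 11/20 + 1 = 267/100 = 2.67 bits/symbol.

2.67 bits/symbol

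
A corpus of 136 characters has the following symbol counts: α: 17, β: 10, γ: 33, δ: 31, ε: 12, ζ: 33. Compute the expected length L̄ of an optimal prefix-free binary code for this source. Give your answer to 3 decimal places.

2.449 bits/symbol

Probabilities are the counts divided by 136.
Repeatedly combine the two least-probable nodes; the expected code length is the sum of the merged weights.
merge 5/68 + 3/34 → 11/68
merge 1/8 + 11/68 → 39/136
merge 31/136 + 33/136 → 8/17
merge 33/136 + 39/136 → 9/17
merge 8/17 + 9/17 → 1
L = 11/68 + 39/136 + 8/17 + 9/17 + 1 = 333/136 ≈ 2.449 bits/symbol.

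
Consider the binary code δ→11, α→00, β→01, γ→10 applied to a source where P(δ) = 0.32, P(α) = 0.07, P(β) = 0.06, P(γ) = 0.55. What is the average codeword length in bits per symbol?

2 bits/symbol

L̄ = Σ pᵢ·ℓᵢ = 0.32·2 + 0.07·2 + 0.06·2 + 0.55·2 = 2 bits/symbol.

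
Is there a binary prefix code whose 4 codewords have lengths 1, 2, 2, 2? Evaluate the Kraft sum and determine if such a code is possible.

1.25; no

With common denominator 2^2 = 4: Σ 2^(−ℓᵢ) = 2/4 + 1/4 + 1/4 + 1/4 = 5/4 = 1.25.
Kraft's inequality requires Σ ≤ 1; here Σ = 1.25 > 1, so no such prefix code exists.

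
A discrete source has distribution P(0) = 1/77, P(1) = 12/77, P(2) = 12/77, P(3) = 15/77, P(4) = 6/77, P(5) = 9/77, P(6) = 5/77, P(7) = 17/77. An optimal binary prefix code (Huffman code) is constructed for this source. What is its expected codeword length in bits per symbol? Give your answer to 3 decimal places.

2.818 bits/symbol

Repeatedly combine the two least-probable nodes; the expected code length is the sum of the merged weights.
merge 1/77 + 5/77 → 6/77
merge 6/77 + 6/77 → 12/77
merge 9/77 + 12/77 → 3/11
merge 12/77 + 12/77 → 24/77
merge 15/77 + 17/77 → 32/77
merge 3/11 + 24/77 → 45/77
merge 32/77 + 45/77 → 1
L = 6/77 + 12/77 + 3/11 + 24/77 + 32/77 + 45/77 + 1 = 31/11 ≈ 2.818 bits/symbol.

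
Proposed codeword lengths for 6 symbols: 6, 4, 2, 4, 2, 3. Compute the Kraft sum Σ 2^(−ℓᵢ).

0.765625

With common denominator 2^6 = 64: Σ 2^(−ℓᵢ) = 1/64 + 4/64 + 16/64 + 4/64 + 16/64 + 8/64 = 49/64 = 0.765625.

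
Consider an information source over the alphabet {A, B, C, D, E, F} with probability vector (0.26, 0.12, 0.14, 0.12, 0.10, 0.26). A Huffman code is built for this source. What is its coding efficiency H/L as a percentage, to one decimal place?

99.8%

Entropy H = −Σ p log₂ p ≈ 2.4740 bits.
Huffman merges: 1/10+3/25→11/50; 3/25+7/50→13/50; 11/50+13/50→12/25; 13/50+13/50→13/25; 12/25+13/25→1. L = 62/25 ≈ 2.4800.
Efficiency = H/L = 2.4740/2.4800 = 99.8%.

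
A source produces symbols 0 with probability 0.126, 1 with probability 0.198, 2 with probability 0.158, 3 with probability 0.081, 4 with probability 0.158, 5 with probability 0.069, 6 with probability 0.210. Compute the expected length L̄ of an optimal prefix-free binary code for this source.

2.742 bits/symbol

Repeatedly combine the two least-probable nodes; the expected code length is the sum of the merged weights.
merge 69/1000 + 81/1000 → 3/20
merge 63/500 + 3/20 → 69/250
merge 79/500 + 79/500 → 79/250
merge 99/500 + 21/100 → 51/125
merge 69/250 + 79/250 → 74/125
merge 51/125 + 74/125 → 1
L = 3/20 + 69/250 + 79/250 + 51/125 + 74/125 + 1 = 1371/500 = 2.742 bits/symbol.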